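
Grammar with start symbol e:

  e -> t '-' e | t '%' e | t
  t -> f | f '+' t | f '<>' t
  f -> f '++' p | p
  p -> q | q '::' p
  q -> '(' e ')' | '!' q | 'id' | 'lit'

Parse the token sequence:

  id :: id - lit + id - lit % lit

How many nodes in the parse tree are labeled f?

5

[e [t [f [p [q id] :: [p [q id]]]]] - [e [t [f [p [q lit]]] + [t [f [p [q id]]]]] - [e [t [f [p [q lit]]]] % [e [t [f [p [q lit]]]]]]]]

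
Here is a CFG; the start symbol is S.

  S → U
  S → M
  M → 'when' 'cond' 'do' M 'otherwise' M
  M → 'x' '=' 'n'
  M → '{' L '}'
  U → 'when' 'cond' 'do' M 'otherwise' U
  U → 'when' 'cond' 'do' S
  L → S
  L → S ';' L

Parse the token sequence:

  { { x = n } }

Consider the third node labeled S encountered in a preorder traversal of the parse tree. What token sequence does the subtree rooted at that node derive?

x = n

[S [M { [L [S [M { [L [S [M x = n]]] }]]] }]]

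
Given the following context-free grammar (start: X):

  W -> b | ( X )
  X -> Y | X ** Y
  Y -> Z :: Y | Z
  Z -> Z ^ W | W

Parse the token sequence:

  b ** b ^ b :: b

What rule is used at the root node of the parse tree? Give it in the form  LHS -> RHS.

[X [X [Y [Z [W b]]]] ** [Y [Z [Z [W b]] ^ [W b]] :: [Y [Z [W b]]]]]

X -> X ** Y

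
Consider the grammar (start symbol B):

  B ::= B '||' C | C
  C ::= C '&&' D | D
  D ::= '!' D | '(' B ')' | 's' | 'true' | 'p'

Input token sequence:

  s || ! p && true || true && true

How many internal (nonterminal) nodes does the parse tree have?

14

[B [B [B [C [D s]]] || [C [C [D ! [D p]]] && [D true]]] || [C [C [D true]] && [D true]]]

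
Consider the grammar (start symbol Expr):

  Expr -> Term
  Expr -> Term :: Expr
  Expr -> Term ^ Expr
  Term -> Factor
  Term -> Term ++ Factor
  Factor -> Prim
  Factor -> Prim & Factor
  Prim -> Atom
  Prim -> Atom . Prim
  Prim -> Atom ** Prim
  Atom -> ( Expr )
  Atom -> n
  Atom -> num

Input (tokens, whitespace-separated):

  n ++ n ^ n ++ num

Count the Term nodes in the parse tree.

4

[Expr [Term [Term [Factor [Prim [Atom n]]]] ++ [Factor [Prim [Atom n]]]] ^ [Expr [Term [Term [Factor [Prim [Atom n]]]] ++ [Factor [Prim [Atom num]]]]]]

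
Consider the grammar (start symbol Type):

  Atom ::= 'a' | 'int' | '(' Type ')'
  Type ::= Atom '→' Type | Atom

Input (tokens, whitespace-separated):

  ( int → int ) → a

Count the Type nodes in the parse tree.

[Type [Atom ( [Type [Atom int] → [Type [Atom int]]] )] → [Type [Atom a]]]

4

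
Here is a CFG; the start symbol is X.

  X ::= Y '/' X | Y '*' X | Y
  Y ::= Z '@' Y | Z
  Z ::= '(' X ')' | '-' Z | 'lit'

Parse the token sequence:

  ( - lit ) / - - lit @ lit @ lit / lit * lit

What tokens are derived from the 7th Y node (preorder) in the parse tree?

[X [Y [Z ( [X [Y [Z - [Z lit]]]] )]] / [X [Y [Z - [Z - [Z lit]]] @ [Y [Z lit] @ [Y [Z lit]]]] / [X [Y [Z lit]] * [X [Y [Z lit]]]]]]

lit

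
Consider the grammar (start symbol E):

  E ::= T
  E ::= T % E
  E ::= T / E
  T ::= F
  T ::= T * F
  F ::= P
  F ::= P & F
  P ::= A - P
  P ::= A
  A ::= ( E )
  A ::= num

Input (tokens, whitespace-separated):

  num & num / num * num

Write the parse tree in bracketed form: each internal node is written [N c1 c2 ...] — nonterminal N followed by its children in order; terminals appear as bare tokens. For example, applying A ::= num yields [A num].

E
T / E
F / E
P & F / E
A & F / E
num & F / E
num & P / E
num & A / E
num & num / E
num & num / T
num & num / T * F
num & num / F * F
num & num / P * F
num & num / A * F
num & num / num * F
num & num / num * P
num & num / num * A
num & num / num * num

[E [T [F [P [A num]] & [F [P [A num]]]]] / [E [T [T [F [P [A num]]]] * [F [P [A num]]]]]]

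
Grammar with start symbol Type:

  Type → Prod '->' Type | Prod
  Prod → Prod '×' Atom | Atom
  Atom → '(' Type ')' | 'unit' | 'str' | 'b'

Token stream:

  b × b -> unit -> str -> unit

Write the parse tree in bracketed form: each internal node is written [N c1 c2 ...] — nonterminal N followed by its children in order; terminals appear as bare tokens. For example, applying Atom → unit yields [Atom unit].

Type
Prod -> Type
Prod × Atom -> Type
Atom × Atom -> Type
b × Atom -> Type
b × b -> Type
b × b -> Prod -> Type
b × b -> Atom -> Type
b × b -> unit -> Type
b × b -> unit -> Prod -> Type
b × b -> unit -> Atom -> Type
b × b -> unit -> str -> Type
b × b -> unit -> str -> Prod
b × b -> unit -> str -> Atom
b × b -> unit -> str -> unit

[Type [Prod [Prod [Atom b]] × [Atom b]] -> [Type [Prod [Atom unit]] -> [Type [Prod [Atom str]] -> [Type [Prod [Atom unit]]]]]]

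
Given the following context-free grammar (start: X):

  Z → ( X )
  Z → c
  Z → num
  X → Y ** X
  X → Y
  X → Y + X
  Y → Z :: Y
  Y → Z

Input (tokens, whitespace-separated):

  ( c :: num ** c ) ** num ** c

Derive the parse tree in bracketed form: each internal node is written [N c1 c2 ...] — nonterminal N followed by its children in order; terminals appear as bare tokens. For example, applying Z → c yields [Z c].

[X [Y [Z ( [X [Y [Z c] :: [Y [Z num]]] ** [X [Y [Z c]]]] )]] ** [X [Y [Z num]] ** [X [Y [Z c]]]]]

X
Y ** X
Z ** X
( X ) ** X
( Y ** X ) ** X
( Z :: Y ** X ) ** X
( c :: Y ** X ) ** X
( c :: Z ** X ) ** X
( c :: num ** X ) ** X
( c :: num ** Y ) ** X
( c :: num ** Z ) ** X
( c :: num ** c ) ** X
( c :: num ** c ) ** Y ** X
( c :: num ** c ) ** Z ** X
( c :: num ** c ) ** num ** X
( c :: num ** c ) ** num ** Y
( c :: num ** c ) ** num ** Z
( c :: num ** c ) ** num ** c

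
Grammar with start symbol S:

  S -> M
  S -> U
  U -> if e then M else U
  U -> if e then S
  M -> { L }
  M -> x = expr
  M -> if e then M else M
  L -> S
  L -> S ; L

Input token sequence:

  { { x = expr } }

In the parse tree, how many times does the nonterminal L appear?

[S [M { [L [S [M { [L [S [M x = expr]]] }]]] }]]

2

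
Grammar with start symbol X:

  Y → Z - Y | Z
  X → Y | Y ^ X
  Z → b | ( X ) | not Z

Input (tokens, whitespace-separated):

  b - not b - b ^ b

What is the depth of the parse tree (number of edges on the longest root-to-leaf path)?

5

[X [Y [Z b] - [Y [Z not [Z b]] - [Y [Z b]]]] ^ [X [Y [Z b]]]]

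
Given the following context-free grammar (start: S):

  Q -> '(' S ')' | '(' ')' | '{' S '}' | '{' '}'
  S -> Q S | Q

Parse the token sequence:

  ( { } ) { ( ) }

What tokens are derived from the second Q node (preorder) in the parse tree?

{ }

[S [Q ( [S [Q { }]] )] [S [Q { [S [Q ( )]] }]]]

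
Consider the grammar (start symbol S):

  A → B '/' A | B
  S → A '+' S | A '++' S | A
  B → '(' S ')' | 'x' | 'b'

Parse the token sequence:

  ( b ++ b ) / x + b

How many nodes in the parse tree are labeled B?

5

[S [A [B ( [S [A [B b]] ++ [S [A [B b]]]] )] / [A [B x]]] + [S [A [B b]]]]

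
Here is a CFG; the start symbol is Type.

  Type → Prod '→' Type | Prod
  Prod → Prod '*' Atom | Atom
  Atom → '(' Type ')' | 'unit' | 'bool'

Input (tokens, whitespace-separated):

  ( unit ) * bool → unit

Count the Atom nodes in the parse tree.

[Type [Prod [Prod [Atom ( [Type [Prod [Atom unit]]] )]] * [Atom bool]] → [Type [Prod [Atom unit]]]]

4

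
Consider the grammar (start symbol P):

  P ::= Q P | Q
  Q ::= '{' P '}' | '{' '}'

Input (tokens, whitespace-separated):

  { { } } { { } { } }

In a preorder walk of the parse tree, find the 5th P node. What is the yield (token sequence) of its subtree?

{ }

[P [Q { [P [Q { }]] }] [P [Q { [P [Q { }] [P [Q { }]]] }]]]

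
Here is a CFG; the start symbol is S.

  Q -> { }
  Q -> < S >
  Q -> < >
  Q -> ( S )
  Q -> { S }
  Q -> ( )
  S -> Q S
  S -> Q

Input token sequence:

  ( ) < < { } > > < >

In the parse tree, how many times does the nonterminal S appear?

5

[S [Q ( )] [S [Q < [S [Q < [S [Q { }]] >]] >] [S [Q < >]]]]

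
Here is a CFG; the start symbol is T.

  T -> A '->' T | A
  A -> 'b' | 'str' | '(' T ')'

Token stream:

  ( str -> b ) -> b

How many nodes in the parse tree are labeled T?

[T [A ( [T [A str] -> [T [A b]]] )] -> [T [A b]]]

4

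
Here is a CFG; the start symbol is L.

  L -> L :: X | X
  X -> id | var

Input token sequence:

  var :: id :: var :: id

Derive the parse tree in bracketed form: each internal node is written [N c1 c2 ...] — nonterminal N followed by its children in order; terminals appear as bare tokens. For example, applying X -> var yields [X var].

[L [L [L [L [X var]] :: [X id]] :: [X var]] :: [X id]]

L
L :: X
L :: X :: X
L :: X :: X :: X
X :: X :: X :: X
var :: X :: X :: X
var :: id :: X :: X
var :: id :: var :: X
var :: id :: var :: id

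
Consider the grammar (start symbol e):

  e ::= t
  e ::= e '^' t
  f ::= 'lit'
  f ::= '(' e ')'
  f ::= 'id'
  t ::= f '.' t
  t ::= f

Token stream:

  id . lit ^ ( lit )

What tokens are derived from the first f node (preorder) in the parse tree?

[e [e [t [f id] . [t [f lit]]]] ^ [t [f ( [e [t [f lit]]] )]]]

id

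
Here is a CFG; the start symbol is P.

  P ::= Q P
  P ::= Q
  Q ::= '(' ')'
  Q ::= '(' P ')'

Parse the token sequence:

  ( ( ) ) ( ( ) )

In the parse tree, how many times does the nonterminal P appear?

4

[P [Q ( [P [Q ( )]] )] [P [Q ( [P [Q ( )]] )]]]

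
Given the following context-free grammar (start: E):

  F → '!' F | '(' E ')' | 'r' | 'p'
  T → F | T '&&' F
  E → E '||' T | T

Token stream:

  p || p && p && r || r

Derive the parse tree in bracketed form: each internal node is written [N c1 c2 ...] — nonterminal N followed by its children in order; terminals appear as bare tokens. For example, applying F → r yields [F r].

[E [E [E [T [F p]]] || [T [T [T [F p]] && [F p]] && [F r]]] || [T [F r]]]

E
E || T
E || T || T
T || T || T
F || T || T
p || T || T
p || T && F || T
p || T && F && F || T
p || F && F && F || T
p || p && F && F || T
p || p && p && F || T
p || p && p && r || T
p || p && p && r || F
p || p && p && r || r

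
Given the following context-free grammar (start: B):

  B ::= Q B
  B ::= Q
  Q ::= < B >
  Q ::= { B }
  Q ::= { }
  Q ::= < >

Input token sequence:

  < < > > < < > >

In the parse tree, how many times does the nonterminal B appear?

[B [Q < [B [Q < >]] >] [B [Q < [B [Q < >]] >]]]

4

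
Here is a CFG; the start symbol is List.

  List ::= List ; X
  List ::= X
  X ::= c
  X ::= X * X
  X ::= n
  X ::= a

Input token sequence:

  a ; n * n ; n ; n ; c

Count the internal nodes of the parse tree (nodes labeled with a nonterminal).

[List [List [List [List [List [X a]] ; [X [X n] * [X n]]] ; [X n]] ; [X n]] ; [X c]]

12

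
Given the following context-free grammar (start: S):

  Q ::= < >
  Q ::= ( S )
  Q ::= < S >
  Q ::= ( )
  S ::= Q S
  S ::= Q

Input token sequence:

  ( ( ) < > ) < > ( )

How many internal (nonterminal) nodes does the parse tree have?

[S [Q ( [S [Q ( )] [S [Q < >]]] )] [S [Q < >] [S [Q ( )]]]]

10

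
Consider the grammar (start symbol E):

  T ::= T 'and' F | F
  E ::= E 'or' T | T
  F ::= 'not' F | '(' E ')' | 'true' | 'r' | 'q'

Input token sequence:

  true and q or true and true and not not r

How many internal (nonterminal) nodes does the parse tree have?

14

[E [E [T [T [F true]] and [F q]]] or [T [T [T [F true]] and [F true]] and [F not [F not [F r]]]]]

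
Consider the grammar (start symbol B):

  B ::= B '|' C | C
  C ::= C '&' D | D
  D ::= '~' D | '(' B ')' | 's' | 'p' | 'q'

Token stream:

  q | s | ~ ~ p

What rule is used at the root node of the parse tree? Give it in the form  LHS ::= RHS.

B ::= B '|' C

[B [B [B [C [D q]]] | [C [D s]]] | [C [D ~ [D ~ [D p]]]]]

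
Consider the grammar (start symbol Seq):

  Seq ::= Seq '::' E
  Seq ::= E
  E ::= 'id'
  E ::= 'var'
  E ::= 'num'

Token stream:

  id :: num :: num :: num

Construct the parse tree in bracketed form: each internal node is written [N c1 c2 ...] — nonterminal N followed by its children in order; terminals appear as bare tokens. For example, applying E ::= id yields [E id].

[Seq [Seq [Seq [Seq [E id]] :: [E num]] :: [E num]] :: [E num]]

Seq
Seq :: E
Seq :: E :: E
Seq :: E :: E :: E
E :: E :: E :: E
id :: E :: E :: E
id :: num :: E :: E
id :: num :: num :: E
id :: num :: num :: num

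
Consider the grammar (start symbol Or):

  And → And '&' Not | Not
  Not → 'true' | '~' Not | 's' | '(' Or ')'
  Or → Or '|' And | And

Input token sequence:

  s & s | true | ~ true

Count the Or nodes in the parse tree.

[Or [Or [Or [And [And [Not s]] & [Not s]]] | [And [Not true]]] | [And [Not ~ [Not true]]]]

3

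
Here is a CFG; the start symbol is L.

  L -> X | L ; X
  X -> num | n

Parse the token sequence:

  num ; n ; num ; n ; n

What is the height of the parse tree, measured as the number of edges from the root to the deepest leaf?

6

[L [L [L [L [L [X num]] ; [X n]] ; [X num]] ; [X n]] ; [X n]]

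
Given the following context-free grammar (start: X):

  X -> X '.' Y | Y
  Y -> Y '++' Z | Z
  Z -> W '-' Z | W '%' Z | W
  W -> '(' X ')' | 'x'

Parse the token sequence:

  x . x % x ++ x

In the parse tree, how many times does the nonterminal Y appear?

[X [X [Y [Z [W x]]]] . [Y [Y [Z [W x] % [Z [W x]]]] ++ [Z [W x]]]]

3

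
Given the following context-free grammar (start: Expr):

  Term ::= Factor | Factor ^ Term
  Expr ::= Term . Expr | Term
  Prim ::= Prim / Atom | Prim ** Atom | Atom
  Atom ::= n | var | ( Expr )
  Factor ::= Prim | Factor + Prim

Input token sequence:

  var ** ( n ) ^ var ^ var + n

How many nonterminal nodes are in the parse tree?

23

[Expr [Term [Factor [Prim [Prim [Atom var]] ** [Atom ( [Expr [Term [Factor [Prim [Atom n]]]]] )]]] ^ [Term [Factor [Prim [Atom var]]] ^ [Term [Factor [Factor [Prim [Atom var]]] + [Prim [Atom n]]]]]]]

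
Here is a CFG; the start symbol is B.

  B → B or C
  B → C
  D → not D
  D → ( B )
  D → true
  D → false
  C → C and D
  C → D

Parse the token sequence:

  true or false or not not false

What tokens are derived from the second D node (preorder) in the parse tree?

false

[B [B [B [C [D true]]] or [C [D false]]] or [C [D not [D not [D false]]]]]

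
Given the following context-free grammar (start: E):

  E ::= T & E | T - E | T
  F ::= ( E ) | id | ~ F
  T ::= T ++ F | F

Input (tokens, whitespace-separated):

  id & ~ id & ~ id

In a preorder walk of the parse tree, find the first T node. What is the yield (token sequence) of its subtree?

id

[E [T [F id]] & [E [T [F ~ [F id]]] & [E [T [F ~ [F id]]]]]]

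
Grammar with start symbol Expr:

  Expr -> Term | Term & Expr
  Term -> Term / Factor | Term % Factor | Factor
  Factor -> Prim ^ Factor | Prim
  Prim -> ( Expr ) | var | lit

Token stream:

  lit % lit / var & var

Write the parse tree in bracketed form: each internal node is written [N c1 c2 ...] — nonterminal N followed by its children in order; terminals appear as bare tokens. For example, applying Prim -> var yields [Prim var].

[Expr [Term [Term [Term [Factor [Prim lit]]] % [Factor [Prim lit]]] / [Factor [Prim var]]] & [Expr [Term [Factor [Prim var]]]]]

Expr
Term & Expr
Term / Factor & Expr
Term % Factor / Factor & Expr
Factor % Factor / Factor & Expr
Prim % Factor / Factor & Expr
lit % Factor / Factor & Expr
lit % Prim / Factor & Expr
lit % lit / Factor & Expr
lit % lit / Prim & Expr
lit % lit / var & Expr
lit % lit / var & Term
lit % lit / var & Factor
lit % lit / var & Prim
lit % lit / var & var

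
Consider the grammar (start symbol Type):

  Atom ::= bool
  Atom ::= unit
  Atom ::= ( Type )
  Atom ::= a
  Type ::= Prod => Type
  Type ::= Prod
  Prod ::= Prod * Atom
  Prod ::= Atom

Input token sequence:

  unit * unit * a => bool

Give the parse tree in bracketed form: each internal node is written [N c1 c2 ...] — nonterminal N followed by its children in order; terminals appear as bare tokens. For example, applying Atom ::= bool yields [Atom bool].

[Type [Prod [Prod [Prod [Atom unit]] * [Atom unit]] * [Atom a]] => [Type [Prod [Atom bool]]]]

Type
Prod => Type
Prod * Atom => Type
Prod * Atom * Atom => Type
Atom * Atom * Atom => Type
unit * Atom * Atom => Type
unit * unit * Atom => Type
unit * unit * a => Type
unit * unit * a => Prod
unit * unit * a => Atom
unit * unit * a => bool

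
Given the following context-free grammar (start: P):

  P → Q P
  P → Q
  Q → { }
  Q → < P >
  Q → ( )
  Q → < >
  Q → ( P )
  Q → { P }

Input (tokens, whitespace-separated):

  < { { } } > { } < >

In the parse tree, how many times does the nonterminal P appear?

5

[P [Q < [P [Q { [P [Q { }]] }]] >] [P [Q { }] [P [Q < >]]]]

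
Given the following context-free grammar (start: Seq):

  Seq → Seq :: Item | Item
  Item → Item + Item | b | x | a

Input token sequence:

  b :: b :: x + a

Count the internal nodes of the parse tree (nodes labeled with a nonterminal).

[Seq [Seq [Seq [Item b]] :: [Item b]] :: [Item [Item x] + [Item a]]]

8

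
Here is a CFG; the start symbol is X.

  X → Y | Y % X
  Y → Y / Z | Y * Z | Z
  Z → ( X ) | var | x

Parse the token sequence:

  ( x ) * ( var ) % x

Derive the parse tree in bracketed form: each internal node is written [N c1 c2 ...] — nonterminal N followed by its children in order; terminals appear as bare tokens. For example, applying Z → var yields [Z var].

[X [Y [Y [Z ( [X [Y [Z x]]] )]] * [Z ( [X [Y [Z var]]] )]] % [X [Y [Z x]]]]

X
Y % X
Y * Z % X
Z * Z % X
( X ) * Z % X
( Y ) * Z % X
( Z ) * Z % X
( x ) * Z % X
( x ) * ( X ) % X
( x ) * ( Y ) % X
( x ) * ( Z ) % X
( x ) * ( var ) % X
( x ) * ( var ) % Y
( x ) * ( var ) % Z
( x ) * ( var ) % x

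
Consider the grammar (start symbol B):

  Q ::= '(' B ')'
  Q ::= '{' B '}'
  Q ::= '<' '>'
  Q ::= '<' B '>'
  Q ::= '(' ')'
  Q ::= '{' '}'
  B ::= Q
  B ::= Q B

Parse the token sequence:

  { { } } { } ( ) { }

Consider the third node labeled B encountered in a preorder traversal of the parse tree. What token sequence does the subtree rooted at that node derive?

[B [Q { [B [Q { }]] }] [B [Q { }] [B [Q ( )] [B [Q { }]]]]]

{ } ( ) { }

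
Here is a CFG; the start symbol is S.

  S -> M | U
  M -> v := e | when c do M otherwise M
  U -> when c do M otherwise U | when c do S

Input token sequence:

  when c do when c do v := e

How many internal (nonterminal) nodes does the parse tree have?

[S [U when c do [S [U when c do [S [M v := e]]]]]]

6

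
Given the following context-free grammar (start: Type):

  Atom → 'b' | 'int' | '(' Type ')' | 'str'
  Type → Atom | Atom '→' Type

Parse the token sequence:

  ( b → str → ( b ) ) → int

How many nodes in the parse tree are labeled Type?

[Type [Atom ( [Type [Atom b] → [Type [Atom str] → [Type [Atom ( [Type [Atom b]] )]]]] )] → [Type [Atom int]]]

6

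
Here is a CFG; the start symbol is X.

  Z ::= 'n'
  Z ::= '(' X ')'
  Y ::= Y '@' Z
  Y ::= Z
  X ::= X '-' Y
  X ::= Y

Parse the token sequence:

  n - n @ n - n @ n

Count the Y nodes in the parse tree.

[X [X [X [Y [Z n]]] - [Y [Y [Z n]] @ [Z n]]] - [Y [Y [Z n]] @ [Z n]]]

5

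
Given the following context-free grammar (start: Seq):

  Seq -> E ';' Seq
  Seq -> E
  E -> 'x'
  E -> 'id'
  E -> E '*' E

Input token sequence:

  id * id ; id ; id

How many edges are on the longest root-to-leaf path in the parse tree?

[Seq [E [E id] * [E id]] ; [Seq [E id] ; [Seq [E id]]]]

4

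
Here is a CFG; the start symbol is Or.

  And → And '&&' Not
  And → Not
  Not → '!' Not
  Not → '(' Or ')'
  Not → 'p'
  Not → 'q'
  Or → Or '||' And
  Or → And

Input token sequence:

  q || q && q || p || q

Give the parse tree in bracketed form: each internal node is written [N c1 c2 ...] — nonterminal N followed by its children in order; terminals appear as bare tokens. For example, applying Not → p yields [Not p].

Or
Or || And
Or || And || And
Or || And || And || And
And || And || And || And
Not || And || And || And
q || And || And || And
q || And && Not || And || And
q || Not && Not || And || And
q || q && Not || And || And
q || q && q || And || And
q || q && q || Not || And
q || q && q || p || And
q || q && q || p || Not
q || q && q || p || q

[Or [Or [Or [Or [And [Not q]]] || [And [And [Not q]] && [Not q]]] || [And [Not p]]] || [And [Not q]]]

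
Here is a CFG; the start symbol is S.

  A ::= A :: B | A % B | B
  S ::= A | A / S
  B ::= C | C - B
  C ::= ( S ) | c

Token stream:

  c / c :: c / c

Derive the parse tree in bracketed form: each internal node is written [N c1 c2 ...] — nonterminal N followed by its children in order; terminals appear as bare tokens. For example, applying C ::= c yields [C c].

[S [A [B [C c]]] / [S [A [A [B [C c]]] :: [B [C c]]] / [S [A [B [C c]]]]]]

S
A / S
B / S
C / S
c / S
c / A / S
c / A :: B / S
c / B :: B / S
c / C :: B / S
c / c :: B / S
c / c :: C / S
c / c :: c / S
c / c :: c / A
c / c :: c / B
c / c :: c / C
c / c :: c / c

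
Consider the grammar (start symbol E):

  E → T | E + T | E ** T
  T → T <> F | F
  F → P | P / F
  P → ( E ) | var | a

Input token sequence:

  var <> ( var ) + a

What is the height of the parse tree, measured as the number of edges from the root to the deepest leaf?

[E [E [T [T [F [P var]]] <> [F [P ( [E [T [F [P var]]]] )]]]] + [T [F [P a]]]]

9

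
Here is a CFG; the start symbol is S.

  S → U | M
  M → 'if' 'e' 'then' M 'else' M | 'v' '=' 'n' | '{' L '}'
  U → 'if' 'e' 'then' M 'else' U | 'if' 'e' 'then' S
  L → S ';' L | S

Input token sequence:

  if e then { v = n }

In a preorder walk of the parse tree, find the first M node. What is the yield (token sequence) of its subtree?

{ v = n }

[S [U if e then [S [M { [L [S [M v = n]]] }]]]]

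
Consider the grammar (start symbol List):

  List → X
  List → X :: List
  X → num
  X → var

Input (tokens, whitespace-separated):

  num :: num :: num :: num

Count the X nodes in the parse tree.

[List [X num] :: [List [X num] :: [List [X num] :: [List [X num]]]]]

4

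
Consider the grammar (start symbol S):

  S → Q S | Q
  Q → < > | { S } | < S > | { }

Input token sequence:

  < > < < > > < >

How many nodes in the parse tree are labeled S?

4

[S [Q < >] [S [Q < [S [Q < >]] >] [S [Q < >]]]]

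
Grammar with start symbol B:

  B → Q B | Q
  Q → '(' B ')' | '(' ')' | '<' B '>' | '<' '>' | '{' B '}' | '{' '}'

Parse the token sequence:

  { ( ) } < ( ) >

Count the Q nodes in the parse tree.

[B [Q { [B [Q ( )]] }] [B [Q < [B [Q ( )]] >]]]

4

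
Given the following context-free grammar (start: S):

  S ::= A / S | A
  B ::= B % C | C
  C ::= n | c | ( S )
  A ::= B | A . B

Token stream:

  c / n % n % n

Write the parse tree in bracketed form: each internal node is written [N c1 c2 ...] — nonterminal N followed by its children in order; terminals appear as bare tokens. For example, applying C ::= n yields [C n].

S
A / S
B / S
C / S
c / S
c / A
c / B
c / B % C
c / B % C % C
c / C % C % C
c / n % C % C
c / n % n % C
c / n % n % n

[S [A [B [C c]]] / [S [A [B [B [B [C n]] % [C n]] % [C n]]]]]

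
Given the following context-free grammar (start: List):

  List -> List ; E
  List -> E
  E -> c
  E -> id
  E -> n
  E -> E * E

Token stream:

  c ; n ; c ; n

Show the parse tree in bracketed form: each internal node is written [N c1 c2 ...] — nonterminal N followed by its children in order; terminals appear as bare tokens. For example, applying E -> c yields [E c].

List
List ; E
List ; E ; E
List ; E ; E ; E
E ; E ; E ; E
c ; E ; E ; E
c ; n ; E ; E
c ; n ; c ; E
c ; n ; c ; n

[List [List [List [List [E c]] ; [E n]] ; [E c]] ; [E n]]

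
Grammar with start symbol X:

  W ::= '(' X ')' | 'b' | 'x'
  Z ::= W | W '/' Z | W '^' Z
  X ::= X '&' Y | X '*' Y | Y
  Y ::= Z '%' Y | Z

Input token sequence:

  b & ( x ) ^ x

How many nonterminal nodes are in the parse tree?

[X [X [Y [Z [W b]]]] & [Y [Z [W ( [X [Y [Z [W x]]]] )] ^ [Z [W x]]]]]

14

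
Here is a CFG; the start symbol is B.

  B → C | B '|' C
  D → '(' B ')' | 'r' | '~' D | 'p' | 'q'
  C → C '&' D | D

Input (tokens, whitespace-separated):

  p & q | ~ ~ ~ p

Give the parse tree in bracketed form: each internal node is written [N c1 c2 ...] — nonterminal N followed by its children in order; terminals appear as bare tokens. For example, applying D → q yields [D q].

[B [B [C [C [D p]] & [D q]]] | [C [D ~ [D ~ [D ~ [D p]]]]]]

B
B | C
C | C
C & D | C
D & D | C
p & D | C
p & q | C
p & q | D
p & q | ~ D
p & q | ~ ~ D
p & q | ~ ~ ~ D
p & q | ~ ~ ~ p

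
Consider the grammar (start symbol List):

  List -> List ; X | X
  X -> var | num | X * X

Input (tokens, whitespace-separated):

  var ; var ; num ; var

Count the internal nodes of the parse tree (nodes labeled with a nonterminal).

[List [List [List [List [X var]] ; [X var]] ; [X num]] ; [X var]]

8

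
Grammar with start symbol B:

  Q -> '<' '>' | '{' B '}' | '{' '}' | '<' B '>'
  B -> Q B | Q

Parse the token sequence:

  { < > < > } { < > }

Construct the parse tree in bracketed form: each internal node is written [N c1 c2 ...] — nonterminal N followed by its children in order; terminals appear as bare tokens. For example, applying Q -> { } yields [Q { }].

[B [Q { [B [Q < >] [B [Q < >]]] }] [B [Q { [B [Q < >]] }]]]

B
Q B
{ B } B
{ Q B } B
{ < > B } B
{ < > Q } B
{ < > < > } B
{ < > < > } Q
{ < > < > } { B }
{ < > < > } { Q }
{ < > < > } { < > }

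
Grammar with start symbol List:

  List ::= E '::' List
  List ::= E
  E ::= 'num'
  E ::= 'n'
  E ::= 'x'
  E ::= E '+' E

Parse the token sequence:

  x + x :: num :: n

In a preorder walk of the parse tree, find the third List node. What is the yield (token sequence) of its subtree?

[List [E [E x] + [E x]] :: [List [E num] :: [List [E n]]]]

n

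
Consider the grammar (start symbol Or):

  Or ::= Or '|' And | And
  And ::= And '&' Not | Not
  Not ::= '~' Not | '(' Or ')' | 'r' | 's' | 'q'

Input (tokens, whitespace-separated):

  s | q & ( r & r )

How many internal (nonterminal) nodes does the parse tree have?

[Or [Or [And [Not s]]] | [And [And [Not q]] & [Not ( [Or [And [And [Not r]] & [Not r]]] )]]]

13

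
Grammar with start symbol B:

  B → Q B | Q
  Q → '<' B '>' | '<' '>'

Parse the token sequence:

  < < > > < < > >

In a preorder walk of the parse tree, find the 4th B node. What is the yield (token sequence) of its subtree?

[B [Q < [B [Q < >]] >] [B [Q < [B [Q < >]] >]]]

< >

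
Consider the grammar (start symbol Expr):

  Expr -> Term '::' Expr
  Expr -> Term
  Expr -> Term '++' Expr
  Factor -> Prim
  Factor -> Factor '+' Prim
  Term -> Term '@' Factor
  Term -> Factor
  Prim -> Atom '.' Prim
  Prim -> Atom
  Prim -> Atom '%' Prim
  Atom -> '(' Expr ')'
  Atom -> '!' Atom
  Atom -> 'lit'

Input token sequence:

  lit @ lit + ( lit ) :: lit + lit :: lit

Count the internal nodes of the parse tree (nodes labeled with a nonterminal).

30

[Expr [Term [Term [Factor [Prim [Atom lit]]]] @ [Factor [Factor [Prim [Atom lit]]] + [Prim [Atom ( [Expr [Term [Factor [Prim [Atom lit]]]]] )]]]] :: [Expr [Term [Factor [Factor [Prim [Atom lit]]] + [Prim [Atom lit]]]] :: [Expr [Term [Factor [Prim [Atom lit]]]]]]]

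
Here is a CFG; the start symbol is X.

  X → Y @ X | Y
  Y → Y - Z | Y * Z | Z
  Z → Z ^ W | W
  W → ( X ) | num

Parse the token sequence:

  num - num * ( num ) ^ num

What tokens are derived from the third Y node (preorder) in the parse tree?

[X [Y [Y [Y [Z [W num]]] - [Z [W num]]] * [Z [Z [W ( [X [Y [Z [W num]]]] )]] ^ [W num]]]]

num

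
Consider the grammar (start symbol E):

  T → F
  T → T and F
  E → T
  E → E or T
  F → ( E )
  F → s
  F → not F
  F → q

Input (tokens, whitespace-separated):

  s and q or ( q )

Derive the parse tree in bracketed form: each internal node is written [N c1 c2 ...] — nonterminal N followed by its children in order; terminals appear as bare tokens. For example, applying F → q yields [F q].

E
E or T
T or T
T and F or T
F and F or T
s and F or T
s and q or T
s and q or F
s and q or ( E )
s and q or ( T )
s and q or ( F )
s and q or ( q )

[E [E [T [T [F s]] and [F q]]] or [T [F ( [E [T [F q]]] )]]]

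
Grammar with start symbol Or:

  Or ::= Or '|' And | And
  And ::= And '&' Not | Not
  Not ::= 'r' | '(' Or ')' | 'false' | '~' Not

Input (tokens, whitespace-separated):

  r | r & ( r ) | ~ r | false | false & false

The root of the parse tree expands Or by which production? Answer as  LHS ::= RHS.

[Or [Or [Or [Or [Or [And [Not r]]] | [And [And [Not r]] & [Not ( [Or [And [Not r]]] )]]] | [And [Not ~ [Not r]]]] | [And [Not false]]] | [And [And [Not false]] & [Not false]]]

Or ::= Or '|' And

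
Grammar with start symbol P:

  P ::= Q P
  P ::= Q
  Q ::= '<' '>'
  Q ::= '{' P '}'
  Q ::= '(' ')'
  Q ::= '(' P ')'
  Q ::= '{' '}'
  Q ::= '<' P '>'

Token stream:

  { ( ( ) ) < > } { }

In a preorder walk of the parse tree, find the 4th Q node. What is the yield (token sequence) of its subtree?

[P [Q { [P [Q ( [P [Q ( )]] )] [P [Q < >]]] }] [P [Q { }]]]

< >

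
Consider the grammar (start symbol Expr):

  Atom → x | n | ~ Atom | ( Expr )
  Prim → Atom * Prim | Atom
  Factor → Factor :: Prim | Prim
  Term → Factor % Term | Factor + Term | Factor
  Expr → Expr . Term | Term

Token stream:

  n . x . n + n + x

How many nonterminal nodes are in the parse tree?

[Expr [Expr [Expr [Term [Factor [Prim [Atom n]]]]] . [Term [Factor [Prim [Atom x]]]]] . [Term [Factor [Prim [Atom n]]] + [Term [Factor [Prim [Atom n]]] + [Term [Factor [Prim [Atom x]]]]]]]

23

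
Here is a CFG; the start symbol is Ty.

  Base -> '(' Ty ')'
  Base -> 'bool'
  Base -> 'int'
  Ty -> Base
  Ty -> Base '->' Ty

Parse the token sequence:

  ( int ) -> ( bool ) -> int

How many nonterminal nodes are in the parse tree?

[Ty [Base ( [Ty [Base int]] )] -> [Ty [Base ( [Ty [Base bool]] )] -> [Ty [Base int]]]]

10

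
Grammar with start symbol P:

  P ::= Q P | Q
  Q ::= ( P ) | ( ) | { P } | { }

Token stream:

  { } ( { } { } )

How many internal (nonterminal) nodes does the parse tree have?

[P [Q { }] [P [Q ( [P [Q { }] [P [Q { }]]] )]]]

8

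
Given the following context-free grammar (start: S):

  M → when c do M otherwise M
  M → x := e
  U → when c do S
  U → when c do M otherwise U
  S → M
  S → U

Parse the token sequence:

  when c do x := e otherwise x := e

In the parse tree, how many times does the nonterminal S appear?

[S [M when c do [M x := e] otherwise [M x := e]]]

1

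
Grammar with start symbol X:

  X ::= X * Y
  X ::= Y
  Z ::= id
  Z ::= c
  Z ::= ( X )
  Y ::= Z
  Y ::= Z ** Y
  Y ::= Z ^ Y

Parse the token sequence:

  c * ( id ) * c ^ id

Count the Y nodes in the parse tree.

5

[X [X [X [Y [Z c]]] * [Y [Z ( [X [Y [Z id]]] )]]] * [Y [Z c] ^ [Y [Z id]]]]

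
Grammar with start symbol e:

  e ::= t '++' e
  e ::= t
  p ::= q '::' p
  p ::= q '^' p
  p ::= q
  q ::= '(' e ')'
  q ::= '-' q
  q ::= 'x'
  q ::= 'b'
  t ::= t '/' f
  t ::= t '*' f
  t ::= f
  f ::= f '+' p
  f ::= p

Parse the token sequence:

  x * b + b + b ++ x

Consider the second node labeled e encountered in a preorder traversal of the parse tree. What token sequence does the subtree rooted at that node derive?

[e [t [t [f [p [q x]]]] * [f [f [f [p [q b]]] + [p [q b]]] + [p [q b]]]] ++ [e [t [f [p [q x]]]]]]

x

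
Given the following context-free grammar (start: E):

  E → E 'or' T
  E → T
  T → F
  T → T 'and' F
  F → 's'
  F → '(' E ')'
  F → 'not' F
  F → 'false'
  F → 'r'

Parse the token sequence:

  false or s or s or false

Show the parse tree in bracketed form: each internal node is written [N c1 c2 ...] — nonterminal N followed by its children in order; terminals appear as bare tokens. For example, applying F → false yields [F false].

[E [E [E [E [T [F false]]] or [T [F s]]] or [T [F s]]] or [T [F false]]]

E
E or T
E or T or T
E or T or T or T
T or T or T or T
F or T or T or T
false or T or T or T
false or F or T or T
false or s or T or T
false or s or F or T
false or s or s or T
false or s or s or F
false or s or s or false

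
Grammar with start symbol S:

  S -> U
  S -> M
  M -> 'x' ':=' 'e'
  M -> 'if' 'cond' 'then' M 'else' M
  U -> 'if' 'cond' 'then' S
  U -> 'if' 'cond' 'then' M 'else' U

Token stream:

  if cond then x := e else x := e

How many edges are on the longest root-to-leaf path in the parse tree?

3

[S [M if cond then [M x := e] else [M x := e]]]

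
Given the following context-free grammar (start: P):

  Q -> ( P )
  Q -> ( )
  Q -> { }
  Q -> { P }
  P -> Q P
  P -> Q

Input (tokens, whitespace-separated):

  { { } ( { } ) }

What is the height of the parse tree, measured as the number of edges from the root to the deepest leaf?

7

[P [Q { [P [Q { }] [P [Q ( [P [Q { }]] )]]] }]]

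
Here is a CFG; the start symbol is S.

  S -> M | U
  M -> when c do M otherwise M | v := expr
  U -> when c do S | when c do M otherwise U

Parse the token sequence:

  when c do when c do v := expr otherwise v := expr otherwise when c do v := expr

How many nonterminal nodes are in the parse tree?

[S [U when c do [M when c do [M v := expr] otherwise [M v := expr]] otherwise [U when c do [S [M v := expr]]]]]

8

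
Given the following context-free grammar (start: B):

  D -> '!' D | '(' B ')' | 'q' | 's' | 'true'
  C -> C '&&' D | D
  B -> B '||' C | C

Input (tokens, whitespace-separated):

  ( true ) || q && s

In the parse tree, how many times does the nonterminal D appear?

4

[B [B [C [D ( [B [C [D true]]] )]]] || [C [C [D q]] && [D s]]]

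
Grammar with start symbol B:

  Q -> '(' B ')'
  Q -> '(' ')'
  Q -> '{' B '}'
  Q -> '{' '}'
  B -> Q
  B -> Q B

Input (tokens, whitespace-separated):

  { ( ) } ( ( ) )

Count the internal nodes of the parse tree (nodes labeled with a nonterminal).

8

[B [Q { [B [Q ( )]] }] [B [Q ( [B [Q ( )]] )]]]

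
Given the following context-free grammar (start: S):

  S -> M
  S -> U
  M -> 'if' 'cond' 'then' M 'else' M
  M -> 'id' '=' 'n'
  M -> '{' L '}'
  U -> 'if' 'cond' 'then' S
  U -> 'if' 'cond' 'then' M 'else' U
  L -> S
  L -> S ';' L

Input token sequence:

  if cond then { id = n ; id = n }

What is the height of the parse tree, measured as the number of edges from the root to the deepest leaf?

8

[S [U if cond then [S [M { [L [S [M id = n]] ; [L [S [M id = n]]]] }]]]]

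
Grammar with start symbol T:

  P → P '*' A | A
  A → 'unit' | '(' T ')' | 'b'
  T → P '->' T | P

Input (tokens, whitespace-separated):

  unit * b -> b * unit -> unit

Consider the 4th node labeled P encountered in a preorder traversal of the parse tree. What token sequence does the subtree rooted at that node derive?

b

[T [P [P [A unit]] * [A b]] -> [T [P [P [A b]] * [A unit]] -> [T [P [A unit]]]]]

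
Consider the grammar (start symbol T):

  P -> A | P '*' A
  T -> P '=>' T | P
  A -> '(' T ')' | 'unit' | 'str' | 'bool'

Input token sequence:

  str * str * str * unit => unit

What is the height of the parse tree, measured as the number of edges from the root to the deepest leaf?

6

[T [P [P [P [P [A str]] * [A str]] * [A str]] * [A unit]] => [T [P [A unit]]]]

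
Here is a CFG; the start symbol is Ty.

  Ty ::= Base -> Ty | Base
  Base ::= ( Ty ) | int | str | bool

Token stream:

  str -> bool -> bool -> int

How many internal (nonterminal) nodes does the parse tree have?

[Ty [Base str] -> [Ty [Base bool] -> [Ty [Base bool] -> [Ty [Base int]]]]]

8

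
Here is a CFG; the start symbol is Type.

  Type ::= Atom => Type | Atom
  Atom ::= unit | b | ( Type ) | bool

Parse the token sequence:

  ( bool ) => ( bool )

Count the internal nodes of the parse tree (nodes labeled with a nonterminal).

8

[Type [Atom ( [Type [Atom bool]] )] => [Type [Atom ( [Type [Atom bool]] )]]]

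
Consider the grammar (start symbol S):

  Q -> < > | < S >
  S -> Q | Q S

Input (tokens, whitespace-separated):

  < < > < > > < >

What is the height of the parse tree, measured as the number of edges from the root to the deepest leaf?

5

[S [Q < [S [Q < >] [S [Q < >]]] >] [S [Q < >]]]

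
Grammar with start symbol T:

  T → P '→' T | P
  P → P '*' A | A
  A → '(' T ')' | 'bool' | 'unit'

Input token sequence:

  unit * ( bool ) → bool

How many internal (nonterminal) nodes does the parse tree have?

[T [P [P [A unit]] * [A ( [T [P [A bool]]] )]] → [T [P [A bool]]]]

11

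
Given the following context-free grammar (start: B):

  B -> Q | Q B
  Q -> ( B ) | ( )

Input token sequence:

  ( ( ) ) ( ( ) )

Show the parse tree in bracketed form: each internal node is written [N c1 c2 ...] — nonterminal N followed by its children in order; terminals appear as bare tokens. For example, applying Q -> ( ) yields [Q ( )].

[B [Q ( [B [Q ( )]] )] [B [Q ( [B [Q ( )]] )]]]

B
Q B
( B ) B
( Q ) B
( ( ) ) B
( ( ) ) Q
( ( ) ) ( B )
( ( ) ) ( Q )
( ( ) ) ( ( ) )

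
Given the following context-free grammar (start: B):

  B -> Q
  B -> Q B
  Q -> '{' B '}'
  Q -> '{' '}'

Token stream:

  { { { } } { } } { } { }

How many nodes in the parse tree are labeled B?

6

[B [Q { [B [Q { [B [Q { }]] }] [B [Q { }]]] }] [B [Q { }] [B [Q { }]]]]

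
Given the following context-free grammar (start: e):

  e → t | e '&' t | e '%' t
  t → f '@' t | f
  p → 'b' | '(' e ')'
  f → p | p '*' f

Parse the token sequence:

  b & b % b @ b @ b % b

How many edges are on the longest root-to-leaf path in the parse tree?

7

[e [e [e [e [t [f [p b]]]] & [t [f [p b]]]] % [t [f [p b]] @ [t [f [p b]] @ [t [f [p b]]]]]] % [t [f [p b]]]]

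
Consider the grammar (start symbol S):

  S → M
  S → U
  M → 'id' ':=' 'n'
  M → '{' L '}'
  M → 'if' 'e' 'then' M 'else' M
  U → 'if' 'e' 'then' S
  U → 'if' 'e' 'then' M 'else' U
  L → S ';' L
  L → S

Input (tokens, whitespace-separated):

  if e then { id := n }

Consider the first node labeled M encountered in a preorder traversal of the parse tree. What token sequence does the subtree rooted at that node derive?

{ id := n }

[S [U if e then [S [M { [L [S [M id := n]]] }]]]]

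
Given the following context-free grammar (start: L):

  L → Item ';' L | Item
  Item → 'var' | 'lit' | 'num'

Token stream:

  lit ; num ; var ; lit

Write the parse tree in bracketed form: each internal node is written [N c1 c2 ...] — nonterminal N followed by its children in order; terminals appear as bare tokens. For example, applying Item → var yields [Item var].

L
Item ; L
lit ; L
lit ; Item ; L
lit ; num ; L
lit ; num ; Item ; L
lit ; num ; var ; L
lit ; num ; var ; Item
lit ; num ; var ; lit

[L [Item lit] ; [L [Item num] ; [L [Item var] ; [L [Item lit]]]]]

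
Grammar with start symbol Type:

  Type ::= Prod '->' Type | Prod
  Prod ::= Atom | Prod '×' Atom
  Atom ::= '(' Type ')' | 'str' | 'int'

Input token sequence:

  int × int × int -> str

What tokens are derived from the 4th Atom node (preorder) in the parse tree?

str

[Type [Prod [Prod [Prod [Atom int]] × [Atom int]] × [Atom int]] -> [Type [Prod [Atom str]]]]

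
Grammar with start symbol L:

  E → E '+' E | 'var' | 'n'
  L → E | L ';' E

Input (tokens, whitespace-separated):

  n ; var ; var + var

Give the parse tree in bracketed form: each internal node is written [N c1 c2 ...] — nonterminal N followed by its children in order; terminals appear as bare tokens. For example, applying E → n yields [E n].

L
L ; E
L ; E ; E
E ; E ; E
n ; E ; E
n ; var ; E
n ; var ; E + E
n ; var ; var + E
n ; var ; var + var

[L [L [L [E n]] ; [E var]] ; [E [E var] + [E var]]]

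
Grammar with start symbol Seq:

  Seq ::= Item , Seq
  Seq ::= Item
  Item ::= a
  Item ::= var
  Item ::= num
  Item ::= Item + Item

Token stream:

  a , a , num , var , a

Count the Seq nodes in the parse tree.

5

[Seq [Item a] , [Seq [Item a] , [Seq [Item num] , [Seq [Item var] , [Seq [Item a]]]]]]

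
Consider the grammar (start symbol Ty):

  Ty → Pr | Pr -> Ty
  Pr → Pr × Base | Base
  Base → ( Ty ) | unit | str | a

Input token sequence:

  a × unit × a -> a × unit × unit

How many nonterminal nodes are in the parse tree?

[Ty [Pr [Pr [Pr [Base a]] × [Base unit]] × [Base a]] -> [Ty [Pr [Pr [Pr [Base a]] × [Base unit]] × [Base unit]]]]

14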